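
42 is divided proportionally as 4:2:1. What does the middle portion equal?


Ratio = 4:2:1
Total parts = 4 + 2 + 1 = 7
Value per part = 42 / 7 = 6
First share = 4 * 6 = 24
Middle share = 2 * 6 = 12
Third share = 1 * 6 = 6

12


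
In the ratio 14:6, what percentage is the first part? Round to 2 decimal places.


Total parts = 14 + 6 = 20
First part fraction = 14/20
Percentage = (14/20) * 100
= 0.7 * 100
= 70.00%

70.00


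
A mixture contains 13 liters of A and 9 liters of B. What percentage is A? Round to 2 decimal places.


Volume of A = 13 L
Volume of B = 9 L
Total volume = 13 + 9 = 22 L
Percentage of A = (13/22) * 100
= 59.09%

59.09


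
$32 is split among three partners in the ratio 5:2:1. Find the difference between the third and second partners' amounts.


Total parts = 5 + 2 + 1 = 8
Value per part = 32 / 8 = 4
Shares: 5*4=20, 2*4=8, 1*4=4
Third share = 4, second share = 8
Difference = |4 - 8| = 4

4


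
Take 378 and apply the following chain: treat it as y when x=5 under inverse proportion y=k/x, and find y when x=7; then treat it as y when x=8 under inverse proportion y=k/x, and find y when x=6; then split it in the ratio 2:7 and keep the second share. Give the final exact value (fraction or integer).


Start with 378.
Step 1: Inverse prop: k = (378)*5; new y = k/7 = 378*5/7 = 270
Step 2: Inverse prop: k = (270)*8; new y = k/6 = 270*8/6 = 360
Step 3: Split 2:7, second share = 360 * 7/9 = 280
Final result = 280

280


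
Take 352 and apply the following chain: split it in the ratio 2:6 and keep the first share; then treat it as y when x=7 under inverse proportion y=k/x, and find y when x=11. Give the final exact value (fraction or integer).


Start with 352.
Step 1: Split 2:6, first share = 352 * 2/8 = 88
Step 2: Inverse prop: k = (88)*7; new y = k/11 = 88*7/11 = 56
Final result = 56

56


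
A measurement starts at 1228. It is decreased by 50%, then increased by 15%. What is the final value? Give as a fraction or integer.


Start: 1228
Step 1: decrease by 50% => multiply by 50/100
  1228 * 50/100 = 614
Step 2: increase by 15% => multiply by 115/100
  614 * 115/100 = 7061/10
Final value = 7061/10

7061/10


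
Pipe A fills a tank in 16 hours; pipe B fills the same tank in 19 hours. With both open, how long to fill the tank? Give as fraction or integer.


Rate of A = 1/16 job per hour
Rate of B = 1/19 job per hour
Combined rate = 1/16 + 1/19
Find common denominator: (19 + 16)/(16*19) = 35/304
Combined rate = 35/304 job per hour
Time together = 1 / (35/304) = 304/35 hours

304/35


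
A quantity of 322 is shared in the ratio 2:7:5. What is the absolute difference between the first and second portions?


Total parts = 2 + 7 + 5 = 14
Value per part = 322 / 14 = 23
Shares: 2*23=46, 7*23=161, 5*23=115
First share = 46, second share = 161
Difference = |46 - 161| = 115

115


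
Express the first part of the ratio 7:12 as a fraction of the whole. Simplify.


Total parts = 7 + 12 = 19
First part fraction = 7/19
Simplify: 7/19 = 7/19

7/19


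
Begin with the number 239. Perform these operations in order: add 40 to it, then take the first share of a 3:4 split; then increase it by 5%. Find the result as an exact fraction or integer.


Start with 239.
Step 1: Add 40: 239+40=279; split 3:4 first = 279*3/7 = 837/7
Step 2: Increase by 5%: 837/7 * 105/100 = 2511/20
Final result = 2511/20

2511/20


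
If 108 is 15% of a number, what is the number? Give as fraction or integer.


Given: 108 is 15% of the whole
Set up: 108 = 15/100 * whole
whole = 108 * 100 / 15
whole = 10800 / 15
whole = 720

720


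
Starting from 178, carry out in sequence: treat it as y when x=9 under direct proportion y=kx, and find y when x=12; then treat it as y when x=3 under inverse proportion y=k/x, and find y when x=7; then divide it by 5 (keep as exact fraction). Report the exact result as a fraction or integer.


Start with 178.
Step 1: Direct prop: k = (178)/9; new y = k*12 = 178*12/9 = 712/3
Step 2: Inverse prop: k = (712/3)*3; new y = k/7 = 712/3*3/7 = 712/7
Step 3: Divide by 5: 712/7 / 5 = 712/35
Final result = 712/35

712/35


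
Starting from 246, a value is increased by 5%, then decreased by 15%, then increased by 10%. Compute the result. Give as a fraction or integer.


Start: 246
Step 1: increase by 5% => multiply by 105/100
  246 * 105/100 = 2583/10
Step 2: decrease by 15% => multiply by 85/100
  2583/10 * 85/100 = 43911/200
Step 3: increase by 10% => multiply by 110/100
  43911/200 * 110/100 = 483021/2000
Final value = 483021/2000

483021/2000


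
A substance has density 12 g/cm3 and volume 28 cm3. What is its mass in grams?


Using mass = density * volume
Density = 12 g/cm3
Volume = 28 cm3
Mass = 12 * 28
= 336 g

336


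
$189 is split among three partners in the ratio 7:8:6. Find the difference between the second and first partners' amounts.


Total parts = 7 + 8 + 6 = 21
Value per part = 189 / 21 = 9
Shares: 7*9=63, 8*9=72, 6*9=54
Second share = 72, first share = 63
Difference = |72 - 63| = 9

9


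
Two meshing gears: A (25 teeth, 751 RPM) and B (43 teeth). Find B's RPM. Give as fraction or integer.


Gear ratio: teeth_A * RPM_A = teeth_B * RPM_B
25 * 751 = 43 * RPM_B
18775 = 43 * RPM_B
RPM_B = 18775 / 43
RPM_B = 18775/43

18775/43


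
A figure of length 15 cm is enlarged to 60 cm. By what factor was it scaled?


Original length = 15 cm
Scaled length = 60 cm
Scale factor = 60 / 15
= 4

4


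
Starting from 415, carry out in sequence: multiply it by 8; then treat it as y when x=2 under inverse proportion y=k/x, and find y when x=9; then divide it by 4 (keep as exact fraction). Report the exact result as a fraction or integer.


Start with 415.
Step 1: Multiply by 8: 415 * 8 = 3320
Step 2: Inverse prop: k = (3320)*2; new y = k/9 = 3320*2/9 = 6640/9
Step 3: Divide by 4: 6640/9 / 4 = 1660/9
Final result = 1660/9

1660/9


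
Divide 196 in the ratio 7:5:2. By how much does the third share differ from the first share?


Total parts = 7 + 5 + 2 = 14
Value per part = 196 / 14 = 14
Shares: 7*14=98, 5*14=70, 2*14=28
Third share = 28, first share = 98
Difference = |28 - 98| = 70

70


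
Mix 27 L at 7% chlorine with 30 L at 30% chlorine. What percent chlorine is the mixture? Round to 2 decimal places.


Solute in mixture 1 = 7% of 27 L = 27*7/100 = 189/100 L
Solute in mixture 2 = 30% of 30 L = 30*30/100 = 9 L
Total solute = 189/100 + 9 = 1089/100 L
Total volume = 27 + 30 = 57 L
Final concentration = 1089/100/57 * 100 = 19.11%

19.11


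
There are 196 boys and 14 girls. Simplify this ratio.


Find GCD(196, 14)
GCD = 14
Divide both by 14: 196/14 = 14, 14/14 = 1
Simplified ratio = 14:1

14:1


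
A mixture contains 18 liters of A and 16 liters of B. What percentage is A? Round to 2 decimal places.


Volume of A = 18 L
Volume of B = 16 L
Total volume = 18 + 16 = 34 L
Percentage of A = (18/34) * 100
= 52.94%

52.94


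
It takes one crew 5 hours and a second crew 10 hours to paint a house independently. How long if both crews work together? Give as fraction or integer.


Rate of A = 1/5 job per hour
Rate of B = 1/10 job per hour
Combined rate = 1/5 + 1/10
Find common denominator: (10 + 5)/(5*10) = 15/50
Combined rate = 3/10 job per hour
Time together = 1 / (3/10) = 10/3 hours

10/3


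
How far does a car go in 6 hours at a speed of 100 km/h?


Using distance = speed * time
Speed = 100 km/h
Time = 6 hours
Distance = 100 * 6
= 600 km

600


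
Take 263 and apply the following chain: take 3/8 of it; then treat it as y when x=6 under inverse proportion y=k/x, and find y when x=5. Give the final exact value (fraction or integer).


Start with 263.
Step 1: Take 3/8: 263 * 3/8 = 789/8
Step 2: Inverse prop: k = (789/8)*6; new y = k/5 = 789/8*6/5 = 2367/20
Final result = 2367/20

2367/20


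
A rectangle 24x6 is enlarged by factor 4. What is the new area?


Original dimensions: 24 x 6
Enlargement factor = 4
New width = 24 * 4 = 96
New height = 6 * 4 = 24
New area = 96 * 24 = 2304

2304


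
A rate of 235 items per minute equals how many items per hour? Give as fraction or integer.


Converting from per minute to per hour
Rate = 235 items per minute
Multiply by 60: 235 * 60
= 14100 items per hour

14100


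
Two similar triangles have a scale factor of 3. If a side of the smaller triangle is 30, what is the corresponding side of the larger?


Similar triangles have proportional sides
Scale factor = 3
Smaller side = 30
Corresponding larger side = 30 * 3
= 90

90


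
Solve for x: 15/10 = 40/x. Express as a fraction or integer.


Setting up: 15/10 = 40/x
Cross multiply: 15 * x = 10 * 40
15x = 400
x = 400/15
x = 80/3

80/3


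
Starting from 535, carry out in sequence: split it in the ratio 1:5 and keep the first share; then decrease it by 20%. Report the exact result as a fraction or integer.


Start with 535.
Step 1: Split 1:5, first share = 535 * 1/6 = 535/6
Step 2: Decrease by 20%: 535/6 * 80/100 = 214/3
Final result = 214/3

214/3


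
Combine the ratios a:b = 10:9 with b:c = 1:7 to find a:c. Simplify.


Given a:b = 10:9 and b:c = 1:7
Make b consistent. Multiply first ratio by 1: a:b = 10:9
Multiply second ratio by 9: b:c = 9:63
Now b = 9 in both, so a:b:c = 10:9:63
Therefore a:c = 10:63
Simplify by GCD: a:c = 10:63

10:63


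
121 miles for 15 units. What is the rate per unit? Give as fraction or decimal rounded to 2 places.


Total miles = 121
Number of units = 15
Unit rate = 121 / 15
= 8.07 miles per unit

8.07


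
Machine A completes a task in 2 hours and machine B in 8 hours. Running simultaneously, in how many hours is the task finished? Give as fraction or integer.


Rate of A = 1/2 job per hour
Rate of B = 1/8 job per hour
Combined rate = 1/2 + 1/8
Find common denominator: (8 + 2)/(2*8) = 10/16
Combined rate = 5/8 job per hour
Time together = 1 / (5/8) = 8/5 hours

8/5


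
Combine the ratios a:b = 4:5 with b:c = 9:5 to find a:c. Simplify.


Given a:b = 4:5 and b:c = 9:5
Make b consistent. Multiply first ratio by 9: a:b = 36:45
Multiply second ratio by 5: b:c = 45:25
Now b = 45 in both, so a:b:c = 36:45:25
Therefore a:c = 36:25
Simplify by GCD: a:c = 36:25

36:25


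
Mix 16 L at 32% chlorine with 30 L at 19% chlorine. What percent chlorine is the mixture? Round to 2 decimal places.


Solute in mixture 1 = 32% of 16 L = 16*32/100 = 128/25 L
Solute in mixture 2 = 19% of 30 L = 30*19/100 = 57/10 L
Total solute = 128/25 + 57/10 = 541/50 L
Total volume = 16 + 30 = 46 L
Final concentration = 541/50/46 * 100 = 23.52%

23.52


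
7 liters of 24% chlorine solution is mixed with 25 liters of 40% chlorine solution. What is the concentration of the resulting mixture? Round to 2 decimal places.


Solute in mixture 1 = 24% of 7 L = 7*24/100 = 42/25 L
Solute in mixture 2 = 40% of 25 L = 25*40/100 = 10 L
Total solute = 42/25 + 10 = 292/25 L
Total volume = 7 + 25 = 32 L
Final concentration = 292/25/32 * 100 = 36.50%

36.50


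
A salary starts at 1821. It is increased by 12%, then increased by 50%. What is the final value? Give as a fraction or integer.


Start: 1821
Step 1: increase by 12% => multiply by 112/100
  1821 * 112/100 = 50988/25
Step 2: increase by 50% => multiply by 150/100
  50988/25 * 150/100 = 76482/25
Final value = 76482/25

76482/25


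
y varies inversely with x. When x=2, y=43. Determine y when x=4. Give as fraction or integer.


Inverse proportion: y = k/x
Find k: k = 2 * 43 = 86
Compute y at x=4: y = 86/4
y = 43/2

43/2


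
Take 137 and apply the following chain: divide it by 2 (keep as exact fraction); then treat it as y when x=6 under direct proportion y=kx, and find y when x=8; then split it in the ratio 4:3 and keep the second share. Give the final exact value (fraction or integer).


Start with 137.
Step 1: Divide by 2: 137 / 2 = 137/2
Step 2: Direct prop: k = (137/2)/6; new y = k*8 = 137/2*8/6 = 274/3
Step 3: Split 4:3, second share = 274/3 * 3/7 = 274/7
Final result = 274/7

274/7


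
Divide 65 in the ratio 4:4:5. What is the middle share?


Ratio = 4:4:5
Total parts = 4 + 4 + 5 = 13
Value per part = 65 / 13 = 5
First share = 4 * 5 = 20
Middle share = 4 * 5 = 20
Third share = 5 * 5 = 25

20


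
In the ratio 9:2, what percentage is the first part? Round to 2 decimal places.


Total parts = 9 + 2 = 11
First part fraction = 9/11
Percentage = (9/11) * 100
= 0.818182 * 100
= 81.82%

81.82


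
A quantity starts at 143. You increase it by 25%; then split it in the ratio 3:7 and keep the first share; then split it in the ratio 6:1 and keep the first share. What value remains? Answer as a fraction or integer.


Start with 143.
Step 1: Increase by 25%: 143 * 125/100 = 715/4
Step 2: Split 3:7, first share = 715/4 * 3/10 = 429/8
Step 3: Split 6:1, first share = 429/8 * 6/7 = 1287/28
Final result = 1287/28

1287/28


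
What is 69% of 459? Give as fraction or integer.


Compute 69% of 459
Convert percentage: 69% = 69/100
Multiply: 459 * 69/100
= 31671/100
= 31671/100

31671/100


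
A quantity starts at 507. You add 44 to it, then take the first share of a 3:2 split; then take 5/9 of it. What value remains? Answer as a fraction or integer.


Start with 507.
Step 1: Add 44: 507+44=551; split 3:2 first = 551*3/5 = 1653/5
Step 2: Take 5/9: 1653/5 * 5/9 = 551/3
Final result = 551/3

551/3


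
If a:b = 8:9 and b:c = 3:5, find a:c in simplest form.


Given a:b = 8:9 and b:c = 3:5
Make b consistent. Multiply first ratio by 3: a:b = 24:27
Multiply second ratio by 9: b:c = 27:45
Now b = 27 in both, so a:b:c = 24:27:45
Therefore a:c = 24:45
Simplify by GCD: a:c = 8:15

8:15


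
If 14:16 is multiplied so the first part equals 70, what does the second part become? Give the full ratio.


Original ratio: 14:16
First term target: 70
Scale factor = 70 / 14 = 5
Multiply second term: 16 * 5 = 80
Equivalent ratio = 70:80

70:80


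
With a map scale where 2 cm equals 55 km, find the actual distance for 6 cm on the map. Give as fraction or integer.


Map scale: 2 cm = 55 km
Measured distance on map = 6 cm
Set up proportion: 6 * 55 / 2
= 330 / 2
= 165 km

165


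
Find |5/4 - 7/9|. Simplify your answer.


Simplify: 5/4 = 5/4 and 7/9 = 7/9
Find common denominator: LCD = 36
Convert: 45/36 and 28/36
Difference = |45 - 28|/36 = 17/36
Simplified = 17/36

17/36


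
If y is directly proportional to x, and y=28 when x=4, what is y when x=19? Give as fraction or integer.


Direct proportion: y = kx
Find k: k = 28/4 = 7
Compute y at x=19: y = 7 * 19
y = 133

133


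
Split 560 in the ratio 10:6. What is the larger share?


Total parts = 10 + 6 = 16
Value per part = 560 / 16 = 35
First share = 10 * 35 = 350
Second share = 6 * 35 = 210
Larger share = 350

350


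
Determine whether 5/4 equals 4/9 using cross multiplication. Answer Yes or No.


Cross multiply to check 5/4 = 4/9
Left cross product: 5 * 9 = 45
Right cross product: 4 * 4 = 16
45 != 16
Not equal, so proportions differ => No

No


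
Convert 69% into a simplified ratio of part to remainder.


Part = 69%, Remainder = 31%
Ratio = 69:31
GCD(69, 31) = 1
Simplify: 69:31 = 69:31

69:31


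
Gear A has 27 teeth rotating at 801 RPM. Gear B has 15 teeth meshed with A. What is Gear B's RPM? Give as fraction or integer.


Gear ratio: teeth_A * RPM_A = teeth_B * RPM_B
27 * 801 = 15 * RPM_B
21627 = 15 * RPM_B
RPM_B = 21627 / 15
RPM_B = 7209/5

7209/5


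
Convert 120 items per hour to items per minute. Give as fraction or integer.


Converting from per hour to per minute
Rate = 120 items per hour
Divide by 60: 120/60
= 2 items per minute

2


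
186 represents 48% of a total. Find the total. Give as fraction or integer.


Given: 186 is 48% of the whole
Set up: 186 = 48/100 * whole
whole = 186 * 100 / 48
whole = 18600 / 48
whole = 775/2

775/2


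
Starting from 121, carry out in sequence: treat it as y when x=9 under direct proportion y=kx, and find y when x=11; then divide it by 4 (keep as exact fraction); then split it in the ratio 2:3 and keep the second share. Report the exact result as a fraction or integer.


Start with 121.
Step 1: Direct prop: k = (121)/9; new y = k*11 = 121*11/9 = 1331/9
Step 2: Divide by 4: 1331/9 / 4 = 1331/36
Step 3: Split 2:3, second share = 1331/36 * 3/5 = 1331/60
Final result = 1331/60

1331/60


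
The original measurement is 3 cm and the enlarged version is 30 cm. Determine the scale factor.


Original length = 3 cm
Scaled length = 30 cm
Scale factor = 30 / 3
= 10

10


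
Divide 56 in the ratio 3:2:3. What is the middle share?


Ratio = 3:2:3
Total parts = 3 + 2 + 3 = 8
Value per part = 56 / 8 = 7
First share = 3 * 7 = 21
Middle share = 2 * 7 = 14
Third share = 3 * 7 = 21

14


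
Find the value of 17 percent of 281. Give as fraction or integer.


Compute 17% of 281
Convert percentage: 17% = 17/100
Multiply: 281 * 17/100
= 4777/100
= 4777/100

4777/100


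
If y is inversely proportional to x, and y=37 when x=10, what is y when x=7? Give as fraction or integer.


Inverse proportion: y = k/x
Find k: k = 10 * 37 = 370
Compute y at x=7: y = 370/7
y = 370/7

370/7


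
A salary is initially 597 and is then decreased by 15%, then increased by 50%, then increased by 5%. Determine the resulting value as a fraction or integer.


Start: 597
Step 1: decrease by 15% => multiply by 85/100
  597 * 85/100 = 10149/20
Step 2: increase by 50% => multiply by 150/100
  10149/20 * 150/100 = 30447/40
Step 3: increase by 5% => multiply by 105/100
  30447/40 * 105/100 = 639387/800
Final value = 639387/800

639387/800


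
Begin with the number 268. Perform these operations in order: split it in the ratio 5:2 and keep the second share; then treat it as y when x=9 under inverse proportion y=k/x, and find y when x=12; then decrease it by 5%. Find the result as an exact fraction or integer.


Start with 268.
Step 1: Split 5:2, second share = 268 * 2/7 = 536/7
Step 2: Inverse prop: k = (536/7)*9; new y = k/12 = 536/7*9/12 = 402/7
Step 3: Decrease by 5%: 402/7 * 95/100 = 3819/70
Final result = 3819/70

3819/70


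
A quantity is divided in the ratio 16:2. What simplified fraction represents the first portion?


Total parts = 16 + 2 = 18
First part fraction = 16/18
Simplify: 16/18 = 8/9

8/9


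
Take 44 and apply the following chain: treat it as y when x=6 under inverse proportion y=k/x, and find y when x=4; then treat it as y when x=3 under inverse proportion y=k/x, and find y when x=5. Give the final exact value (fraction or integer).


Start with 44.
Step 1: Inverse prop: k = (44)*6; new y = k/4 = 44*6/4 = 66
Step 2: Inverse prop: k = (66)*3; new y = k/5 = 66*3/5 = 198/5
Final result = 198/5

198/5


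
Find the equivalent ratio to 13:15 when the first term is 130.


Original ratio: 13:15
First term target: 130
Scale factor = 130 / 13 = 10
Multiply second term: 15 * 10 = 150
Equivalent ratio = 130:150

130:150


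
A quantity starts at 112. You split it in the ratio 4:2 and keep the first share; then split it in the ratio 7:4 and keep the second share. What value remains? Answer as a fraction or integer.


Start with 112.
Step 1: Split 4:2, first share = 112 * 4/6 = 224/3
Step 2: Split 7:4, second share = 224/3 * 4/11 = 896/33
Final result = 896/33

896/33


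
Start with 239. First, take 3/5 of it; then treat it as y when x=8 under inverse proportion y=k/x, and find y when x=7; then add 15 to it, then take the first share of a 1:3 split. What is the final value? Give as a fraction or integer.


Start with 239.
Step 1: Take 3/5: 239 * 3/5 = 717/5
Step 2: Inverse prop: k = (717/5)*8; new y = k/7 = 717/5*8/7 = 5736/35
Step 3: Add 15: 5736/35+15=6261/35; split 1:3 first = 6261/35*1/4 = 6261/140
Final result = 6261/140

6261/140


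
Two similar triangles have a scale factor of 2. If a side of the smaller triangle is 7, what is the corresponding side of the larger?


Similar triangles have proportional sides
Scale factor = 2
Smaller side = 7
Corresponding larger side = 7 * 2
= 14

14


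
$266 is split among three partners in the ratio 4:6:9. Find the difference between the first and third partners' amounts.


Total parts = 4 + 6 + 9 = 19
Value per part = 266 / 19 = 14
Shares: 4*14=56, 6*14=84, 9*14=126
First share = 56, third share = 126
Difference = |56 - 126| = 70

70


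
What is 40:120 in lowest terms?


Find GCD(40, 120)
GCD = 40
Divide both by 40: 40/40 = 1, 120/40 = 3
Simplified ratio = 1:3

1:3


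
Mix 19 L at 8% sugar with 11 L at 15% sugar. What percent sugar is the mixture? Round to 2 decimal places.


Solute in mixture 1 = 8% of 19 L = 19*8/100 = 38/25 L
Solute in mixture 2 = 15% of 11 L = 11*15/100 = 33/20 L
Total solute = 38/25 + 33/20 = 317/100 L
Total volume = 19 + 11 = 30 L
Final concentration = 317/100/30 * 100 = 10.57%

10.57


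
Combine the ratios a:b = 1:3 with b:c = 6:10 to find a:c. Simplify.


Given a:b = 1:3 and b:c = 6:10
Make b consistent. Multiply first ratio by 6: a:b = 6:18
Multiply second ratio by 3: b:c = 18:30
Now b = 18 in both, so a:b:c = 6:18:30
Therefore a:c = 6:30
Simplify by GCD: a:c = 1:5

1:5


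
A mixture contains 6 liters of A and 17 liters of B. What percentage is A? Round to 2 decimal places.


Volume of A = 6 L
Volume of B = 17 L
Total volume = 6 + 17 = 23 L
Percentage of A = (6/23) * 100
= 26.09%

26.09


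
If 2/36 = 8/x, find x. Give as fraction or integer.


Setting up: 2/36 = 8/x
Cross multiply: 2 * x = 36 * 8
2x = 288
x = 288/2
x = 144

144


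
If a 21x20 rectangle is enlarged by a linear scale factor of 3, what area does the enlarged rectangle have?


Original dimensions: 21 x 20
Enlargement factor = 3
New width = 21 * 3 = 63
New height = 20 * 3 = 60
New area = 63 * 60 = 3780

3780


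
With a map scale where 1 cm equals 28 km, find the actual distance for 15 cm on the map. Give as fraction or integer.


Map scale: 1 cm = 28 km
Measured distance on map = 15 cm
Set up proportion: 15 * 28 / 1
= 420 / 1
= 420 km

420


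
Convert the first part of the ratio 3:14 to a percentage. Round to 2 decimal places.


Total parts = 3 + 14 = 17
First part fraction = 3/17
Percentage = (3/17) * 100
= 0.176471 * 100
= 17.65%

17.65


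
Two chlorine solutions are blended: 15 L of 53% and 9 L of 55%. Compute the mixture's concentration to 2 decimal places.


Solute in mixture 1 = 53% of 15 L = 15*53/100 = 159/20 L
Solute in mixture 2 = 55% of 9 L = 9*55/100 = 99/20 L
Total solute = 159/20 + 99/20 = 129/10 L
Total volume = 15 + 9 = 24 L
Final concentration = 129/10/24 * 100 = 53.75%

53.75


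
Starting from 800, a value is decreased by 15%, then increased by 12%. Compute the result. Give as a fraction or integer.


Start: 800
Step 1: decrease by 15% => multiply by 85/100
  800 * 85/100 = 680
Step 2: increase by 12% => multiply by 112/100
  680 * 112/100 = 3808/5
Final value = 3808/5

3808/5


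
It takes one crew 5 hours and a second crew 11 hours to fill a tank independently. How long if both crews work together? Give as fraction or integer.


Rate of A = 1/5 job per hour
Rate of B = 1/11 job per hour
Combined rate = 1/5 + 1/11
Find common denominator: (11 + 5)/(5*11) = 16/55
Combined rate = 16/55 job per hour
Time together = 1 / (16/55) = 55/16 hours

55/16


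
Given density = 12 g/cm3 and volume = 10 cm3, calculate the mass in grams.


Using mass = density * volume
Density = 12 g/cm3
Volume = 10 cm3
Mass = 12 * 10
= 120 g

120


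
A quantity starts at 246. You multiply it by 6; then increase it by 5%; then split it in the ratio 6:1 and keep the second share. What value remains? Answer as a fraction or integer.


Start with 246.
Step 1: Multiply by 6: 246 * 6 = 1476
Step 2: Increase by 5%: 1476 * 105/100 = 7749/5
Step 3: Split 6:1, second share = 7749/5 * 1/7 = 1107/5
Final result = 1107/5

1107/5


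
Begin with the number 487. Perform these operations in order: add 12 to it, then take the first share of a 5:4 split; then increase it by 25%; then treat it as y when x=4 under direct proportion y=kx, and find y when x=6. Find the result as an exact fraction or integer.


Start with 487.
Step 1: Add 12: 487+12=499; split 5:4 first = 499*5/9 = 2495/9
Step 2: Increase by 25%: 2495/9 * 125/100 = 12475/36
Step 3: Direct prop: k = (12475/36)/4; new y = k*6 = 12475/36*6/4 = 12475/24
Final result = 12475/24

12475/24


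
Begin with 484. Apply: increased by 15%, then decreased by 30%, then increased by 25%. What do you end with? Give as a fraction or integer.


Start: 484
Step 1: increase by 15% => multiply by 115/100
  484 * 115/100 = 2783/5
Step 2: decrease by 30% => multiply by 70/100
  2783/5 * 70/100 = 19481/50
Step 3: increase by 25% => multiply by 125/100
  19481/50 * 125/100 = 19481/40
Final value = 19481/40

19481/40


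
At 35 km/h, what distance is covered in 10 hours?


Using distance = speed * time
Speed = 35 km/h
Time = 10 hours
Distance = 35 * 10
= 350 km

350


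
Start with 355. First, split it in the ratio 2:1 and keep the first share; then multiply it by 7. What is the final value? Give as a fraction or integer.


Start with 355.
Step 1: Split 2:1, first share = 355 * 2/3 = 710/3
Step 2: Multiply by 7: 710/3 * 7 = 4970/3
Final result = 4970/3

4970/3


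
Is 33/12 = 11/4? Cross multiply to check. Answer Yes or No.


Cross multiply to check 33/12 = 11/4
Left cross product: 33 * 4 = 132
Right cross product: 12 * 11 = 132
132 = 132
Equal, so proportions match => Yes

Yes


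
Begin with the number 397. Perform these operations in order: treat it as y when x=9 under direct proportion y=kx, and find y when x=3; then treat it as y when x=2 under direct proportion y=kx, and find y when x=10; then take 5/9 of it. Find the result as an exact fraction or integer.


Start with 397.
Step 1: Direct prop: k = (397)/9; new y = k*3 = 397*3/9 = 397/3
Step 2: Direct prop: k = (397/3)/2; new y = k*10 = 397/3*10/2 = 1985/3
Step 3: Take 5/9: 1985/3 * 5/9 = 9925/27
Final result = 9925/27

9925/27


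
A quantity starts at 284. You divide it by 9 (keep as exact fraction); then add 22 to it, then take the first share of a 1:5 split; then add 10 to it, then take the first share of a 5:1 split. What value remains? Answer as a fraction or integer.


Start with 284.
Step 1: Divide by 9: 284 / 9 = 284/9
Step 2: Add 22: 284/9+22=482/9; split 1:5 first = 482/9*1/6 = 241/27
Step 3: Add 10: 241/27+10=511/27; split 5:1 first = 511/27*5/6 = 2555/162
Final result = 2555/162

2555/162


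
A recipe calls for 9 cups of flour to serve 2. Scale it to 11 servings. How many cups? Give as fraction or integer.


Original: 9 cups for 2 servings
Target servings = 11
Scaling factor = 11/2
New amount = 9 * 11/2
= 99/2
= 99/2 cups

99/2


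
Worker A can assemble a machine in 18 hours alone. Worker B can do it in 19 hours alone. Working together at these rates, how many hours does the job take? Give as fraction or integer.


Rate of A = 1/18 job per hour
Rate of B = 1/19 job per hour
Combined rate = 1/18 + 1/19
Find common denominator: (19 + 18)/(18*19) = 37/342
Combined rate = 37/342 job per hour
Time together = 1 / (37/342) = 342/37 hours

342/37


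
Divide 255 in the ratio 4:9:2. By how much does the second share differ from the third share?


Total parts = 4 + 9 + 2 = 15
Value per part = 255 / 15 = 17
Shares: 4*17=68, 9*17=153, 2*17=34
Second share = 153, third share = 34
Difference = |153 - 34| = 119

119


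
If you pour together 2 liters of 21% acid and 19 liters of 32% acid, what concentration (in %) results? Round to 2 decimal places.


Solute in mixture 1 = 21% of 2 L = 2*21/100 = 21/50 L
Solute in mixture 2 = 32% of 19 L = 19*32/100 = 152/25 L
Total solute = 21/50 + 152/25 = 13/2 L
Total volume = 2 + 19 = 21 L
Final concentration = 13/2/21 * 100 = 30.95%

30.95


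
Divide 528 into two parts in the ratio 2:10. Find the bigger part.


Total parts = 2 + 10 = 12
Value per part = 528 / 12 = 44
First share = 2 * 44 = 88
Second share = 10 * 44 = 440
Larger share = 440

440


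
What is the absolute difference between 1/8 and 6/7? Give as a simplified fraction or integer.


Simplify: 1/8 = 1/8 and 6/7 = 6/7
Find common denominator: LCD = 56
Convert: 7/56 and 48/56
Difference = |7 - 48|/56 = 41/56
Simplified = 41/56

41/56


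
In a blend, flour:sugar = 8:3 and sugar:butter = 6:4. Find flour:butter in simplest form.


Given a:b = 8:3 and b:c = 6:4
Make b consistent. Multiply first ratio by 6: a:b = 48:18
Multiply second ratio by 3: b:c = 18:12
Now b = 18 in both, so a:b:c = 48:18:12
Therefore a:c = 48:12
Simplify by GCD: a:c = 4:1

4:1


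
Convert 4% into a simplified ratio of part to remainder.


Part = 4%, Remainder = 96%
Ratio = 4:96
GCD(4, 96) = 4
Simplify: 1:24 = 1:24

1:24


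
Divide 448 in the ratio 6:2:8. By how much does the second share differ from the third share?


Total parts = 6 + 2 + 8 = 16
Value per part = 448 / 16 = 28
Shares: 6*28=168, 2*28=56, 8*28=224
Second share = 56, third share = 224
Difference = |56 - 224| = 168

168


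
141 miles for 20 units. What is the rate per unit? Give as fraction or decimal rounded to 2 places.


Total miles = 141
Number of units = 20
Unit rate = 141 / 20
= 7.05 miles per unit

7.05


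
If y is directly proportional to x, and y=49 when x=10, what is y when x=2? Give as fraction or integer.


Direct proportion: y = kx
Find k: k = 49/10 = 49/10
Compute y at x=2: y = 49/10 * 2
y = 49/5

49/5


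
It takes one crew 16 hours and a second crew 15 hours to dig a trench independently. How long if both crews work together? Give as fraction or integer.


Rate of A = 1/16 job per hour
Rate of B = 1/15 job per hour
Combined rate = 1/16 + 1/15
Find common denominator: (15 + 16)/(16*15) = 31/240
Combined rate = 31/240 job per hour
Time together = 1 / (31/240) = 240/31 hours

240/31


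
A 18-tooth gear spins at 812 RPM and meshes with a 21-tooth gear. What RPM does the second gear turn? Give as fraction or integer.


Gear ratio: teeth_A * RPM_A = teeth_B * RPM_B
18 * 812 = 21 * RPM_B
14616 = 21 * RPM_B
RPM_B = 14616 / 21
RPM_B = 696

696


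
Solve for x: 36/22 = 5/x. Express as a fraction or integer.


Setting up: 36/22 = 5/x
Cross multiply: 36 * x = 22 * 5
36x = 110
x = 110/36
x = 55/18

55/18


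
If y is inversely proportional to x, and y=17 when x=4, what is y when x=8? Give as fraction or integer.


Inverse proportion: y = k/x
Find k: k = 4 * 17 = 68
Compute y at x=8: y = 68/8
y = 17/2

17/2


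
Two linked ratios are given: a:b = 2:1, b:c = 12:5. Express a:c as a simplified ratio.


Given a:b = 2:1 and b:c = 12:5
Make b consistent. Multiply first ratio by 12: a:b = 24:12
Multiply second ratio by 1: b:c = 12:5
Now b = 12 in both, so a:b:c = 24:12:5
Therefore a:c = 24:5
Simplify by GCD: a:c = 24:5

24:5


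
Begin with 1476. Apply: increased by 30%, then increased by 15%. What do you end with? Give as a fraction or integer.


Start: 1476
Step 1: increase by 30% => multiply by 130/100
  1476 * 130/100 = 9594/5
Step 2: increase by 15% => multiply by 115/100
  9594/5 * 115/100 = 110331/50
Final value = 110331/50

110331/50


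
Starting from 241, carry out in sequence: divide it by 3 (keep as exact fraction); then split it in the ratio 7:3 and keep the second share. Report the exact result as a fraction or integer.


Start with 241.
Step 1: Divide by 3: 241 / 3 = 241/3
Step 2: Split 7:3, second share = 241/3 * 3/10 = 241/10
Final result = 241/10

241/10


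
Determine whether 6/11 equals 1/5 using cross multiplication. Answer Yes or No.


Cross multiply to check 6/11 = 1/5
Left cross product: 6 * 5 = 30
Right cross product: 11 * 1 = 11
30 != 11
Not equal, so proportions differ => No

No


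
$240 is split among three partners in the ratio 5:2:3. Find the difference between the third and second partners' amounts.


Total parts = 5 + 2 + 3 = 10
Value per part = 240 / 10 = 24
Shares: 5*24=120, 2*24=48, 3*24=72
Third share = 72, second share = 48
Difference = |72 - 48| = 24

24


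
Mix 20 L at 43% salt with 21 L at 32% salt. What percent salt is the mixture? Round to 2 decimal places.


Solute in mixture 1 = 43% of 20 L = 20*43/100 = 43/5 L
Solute in mixture 2 = 32% of 21 L = 21*32/100 = 168/25 L
Total solute = 43/5 + 168/25 = 383/25 L
Total volume = 20 + 21 = 41 L
Final concentration = 383/25/41 * 100 = 37.37%

37.37


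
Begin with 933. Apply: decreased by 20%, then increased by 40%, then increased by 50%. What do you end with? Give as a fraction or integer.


Start: 933
Step 1: decrease by 20% => multiply by 80/100
  933 * 80/100 = 3732/5
Step 2: increase by 40% => multiply by 140/100
  3732/5 * 140/100 = 26124/25
Step 3: increase by 50% => multiply by 150/100
  26124/25 * 150/100 = 39186/25
Final value = 39186/25

39186/25


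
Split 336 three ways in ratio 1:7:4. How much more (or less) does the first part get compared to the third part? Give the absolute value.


Total parts = 1 + 7 + 4 = 12
Value per part = 336 / 12 = 28
Shares: 1*28=28, 7*28=196, 4*28=112
First share = 28, third share = 112
Difference = |28 - 112| = 84

84


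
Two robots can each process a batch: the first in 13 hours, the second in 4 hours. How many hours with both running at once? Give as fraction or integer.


Rate of A = 1/13 job per hour
Rate of B = 1/4 job per hour
Combined rate = 1/13 + 1/4
Find common denominator: (4 + 13)/(13*4) = 17/52
Combined rate = 17/52 job per hour
Time together = 1 / (17/52) = 52/17 hours

52/17


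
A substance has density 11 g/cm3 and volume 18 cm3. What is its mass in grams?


Using mass = density * volume
Density = 11 g/cm3
Volume = 18 cm3
Mass = 11 * 18
= 198 g

198


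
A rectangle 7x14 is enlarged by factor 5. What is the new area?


Original dimensions: 7 x 14
Enlargement factor = 5
New width = 7 * 5 = 35
New height = 14 * 5 = 70
New area = 35 * 70 = 2450

2450


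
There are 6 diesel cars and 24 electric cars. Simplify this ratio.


Find GCD(6, 24)
GCD = 6
Divide both by 6: 6/6 = 1, 24/6 = 4
Simplified ratio = 1:4

1:4


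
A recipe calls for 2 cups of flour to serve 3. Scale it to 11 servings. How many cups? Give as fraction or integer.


Original: 2 cups for 3 servings
Target servings = 11
Scaling factor = 11/3
New amount = 2 * 11/3
= 22/3
= 22/3 cups

22/3


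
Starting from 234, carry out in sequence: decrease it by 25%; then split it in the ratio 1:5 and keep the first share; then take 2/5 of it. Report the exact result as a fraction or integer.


Start with 234.
Step 1: Decrease by 25%: 234 * 75/100 = 351/2
Step 2: Split 1:5, first share = 351/2 * 1/6 = 117/4
Step 3: Take 2/5: 117/4 * 2/5 = 117/10
Final result = 117/10

117/10


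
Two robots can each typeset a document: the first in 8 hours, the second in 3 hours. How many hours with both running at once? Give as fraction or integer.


Rate of A = 1/8 job per hour
Rate of B = 1/3 job per hour
Combined rate = 1/8 + 1/3
Find common denominator: (3 + 8)/(8*3) = 11/24
Combined rate = 11/24 job per hour
Time together = 1 / (11/24) = 24/11 hours

24/11


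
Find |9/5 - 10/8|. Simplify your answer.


Simplify: 9/5 = 9/5 and 10/8 = 5/4
Find common denominator: LCD = 20
Convert: 36/20 and 25/20
Difference = |36 - 25|/20 = 11/20
Simplified = 11/20

11/20


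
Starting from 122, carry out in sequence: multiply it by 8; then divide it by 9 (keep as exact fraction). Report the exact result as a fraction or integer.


Start with 122.
Step 1: Multiply by 8: 122 * 8 = 976
Step 2: Divide by 9: 976 / 9 = 976/9
Final result = 976/9

976/9


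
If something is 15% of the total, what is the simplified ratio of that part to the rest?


Part = 15%, Remainder = 85%
Ratio = 15:85
GCD(15, 85) = 5
Simplify: 3:17 = 3:17

3:17


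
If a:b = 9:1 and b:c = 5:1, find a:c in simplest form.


Given a:b = 9:1 and b:c = 5:1
Make b consistent. Multiply first ratio by 5: a:b = 45:5
Multiply second ratio by 1: b:c = 5:1
Now b = 5 in both, so a:b:c = 45:5:1
Therefore a:c = 45:1
Simplify by GCD: a:c = 45:1

45:1


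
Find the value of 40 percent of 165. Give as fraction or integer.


Compute 40% of 165
Convert percentage: 40% = 40/100
Multiply: 165 * 40/100
= 6600/100
= 66

66


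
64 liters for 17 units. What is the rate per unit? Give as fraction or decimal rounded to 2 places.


Total liters = 64
Number of units = 17
Unit rate = 64 / 17
= 3.76 liters per unit

3.76


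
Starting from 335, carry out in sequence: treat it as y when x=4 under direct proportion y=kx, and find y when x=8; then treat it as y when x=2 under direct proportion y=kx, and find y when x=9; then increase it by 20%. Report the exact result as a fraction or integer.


Start with 335.
Step 1: Direct prop: k = (335)/4; new y = k*8 = 335*8/4 = 670
Step 2: Direct prop: k = (670)/2; new y = k*9 = 670*9/2 = 3015
Step 3: Increase by 20%: 3015 * 120/100 = 3618
Final result = 3618

3618


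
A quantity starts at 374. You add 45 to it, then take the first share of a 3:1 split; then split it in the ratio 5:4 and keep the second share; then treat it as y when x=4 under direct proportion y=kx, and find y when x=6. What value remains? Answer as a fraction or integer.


Start with 374.
Step 1: Add 45: 374+45=419; split 3:1 first = 419*3/4 = 1257/4
Step 2: Split 5:4, second share = 1257/4 * 4/9 = 419/3
Step 3: Direct prop: k = (419/3)/4; new y = k*6 = 419/3*6/4 = 419/2
Final result = 419/2

419/2


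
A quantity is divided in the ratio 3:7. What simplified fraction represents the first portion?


Total parts = 3 + 7 = 10
First part fraction = 3/10
Simplify: 3/10 = 3/10

3/10


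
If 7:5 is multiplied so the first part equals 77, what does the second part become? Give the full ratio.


Original ratio: 7:5
First term target: 77
Scale factor = 77 / 7 = 11
Multiply second term: 5 * 11 = 55
Equivalent ratio = 77:55

77:55


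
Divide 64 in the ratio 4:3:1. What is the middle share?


Ratio = 4:3:1
Total parts = 4 + 3 + 1 = 8
Value per part = 64 / 8 = 8
First share = 4 * 8 = 32
Middle share = 3 * 8 = 24
Third share = 1 * 8 = 8

24


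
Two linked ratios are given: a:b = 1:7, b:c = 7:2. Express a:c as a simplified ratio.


Given a:b = 1:7 and b:c = 7:2
Make b consistent. Multiply first ratio by 7: a:b = 7:49
Multiply second ratio by 7: b:c = 49:14
Now b = 49 in both, so a:b:c = 7:49:14
Therefore a:c = 7:14
Simplify by GCD: a:c = 1:2

1:2


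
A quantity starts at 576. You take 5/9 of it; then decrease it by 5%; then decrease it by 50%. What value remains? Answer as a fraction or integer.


Start with 576.
Step 1: Take 5/9: 576 * 5/9 = 320
Step 2: Decrease by 5%: 320 * 95/100 = 304
Step 3: Decrease by 50%: 304 * 50/100 = 152
Final result = 152

152


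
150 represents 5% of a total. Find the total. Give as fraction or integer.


Given: 150 is 5% of the whole
Set up: 150 = 5/100 * whole
whole = 150 * 100 / 5
whole = 15000 / 5
whole = 3000

3000


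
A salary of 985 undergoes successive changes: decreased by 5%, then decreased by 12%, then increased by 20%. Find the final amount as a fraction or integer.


Start: 985
Step 1: decrease by 5% => multiply by 95/100
  985 * 95/100 = 3743/4
Step 2: decrease by 12% => multiply by 88/100
  3743/4 * 88/100 = 41173/50
Step 3: increase by 20% => multiply by 120/100
  41173/50 * 120/100 = 123519/125
Final value = 123519/125

123519/125


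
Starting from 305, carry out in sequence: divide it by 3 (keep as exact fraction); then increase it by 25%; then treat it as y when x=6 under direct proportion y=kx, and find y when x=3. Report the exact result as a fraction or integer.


Start with 305.
Step 1: Divide by 3: 305 / 3 = 305/3
Step 2: Increase by 25%: 305/3 * 125/100 = 1525/12
Step 3: Direct prop: k = (1525/12)/6; new y = k*3 = 1525/12*3/6 = 1525/24
Final result = 1525/24

1525/24


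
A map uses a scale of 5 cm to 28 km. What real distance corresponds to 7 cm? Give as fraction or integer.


Map scale: 5 cm = 28 km
Measured distance on map = 7 cm
Set up proportion: 7 * 28 / 5
= 196 / 5
= 196/5 km

196/5
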